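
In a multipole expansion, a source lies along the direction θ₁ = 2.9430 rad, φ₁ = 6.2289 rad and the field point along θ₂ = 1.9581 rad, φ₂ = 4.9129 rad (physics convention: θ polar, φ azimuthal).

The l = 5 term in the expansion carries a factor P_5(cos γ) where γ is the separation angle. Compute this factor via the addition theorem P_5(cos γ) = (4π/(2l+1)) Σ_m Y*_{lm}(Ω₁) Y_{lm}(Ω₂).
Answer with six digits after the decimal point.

0.247721

Addition theorem: P_5(cos γ) = (4π/11) Σ_m Y*_{lm}(Ω₁) Y_{lm}(Ω₂), m = −5…5:
  m=-5: Y*=0.00013 - 0.00004j  Y=0.26625 + 0.17000j  product 0.00004 + 0.00001j
  m=-4: Y*=-0.00213 + 0.00047j  Y=-0.28329 + 0.29288j  product 0.00047 - 0.00076j
  m=-3: Y*=0.02005 - 0.00329j  Y=-0.04412 - 0.06427j  product -0.00110 - 0.00114j
  m=-2: Y*=-0.12107 + 0.01320j  Y=-0.28903 + 0.12255j  product 0.03338 - 0.01865j
  m=-1: Y*=0.43800 - 0.02380j  Y=-0.03365 - 0.16559j  product -0.01868 - 0.07173j
  m=+0: Y*=-0.67825 + 0.00000j  Y=-0.27812 + 0.00000j  product 0.18863 + 0.00000j
  m=+1: Y*=-0.43800 - 0.02380j  Y=0.03365 - 0.16559j  product -0.01868 + 0.07173j
  m=+2: Y*=-0.12107 - 0.01320j  Y=-0.28903 - 0.12255j  product 0.03338 + 0.01865j
  m=+3: Y*=-0.02005 - 0.00329j  Y=0.04412 - 0.06427j  product -0.00110 + 0.00114j
  m=+4: Y*=-0.00213 - 0.00047j  Y=-0.28329 - 0.29288j  product 0.00047 + 0.00076j
  m=+5: Y*=-0.00013 - 0.00004j  Y=-0.26625 + 0.17000j  product 0.00004 - 0.00001j
Accumulated sum 0.21684 - 0.00000j; after 4π/(2l+1) scaling, 0.24772 - 0.00000j ⇒ P_5 = 0.247721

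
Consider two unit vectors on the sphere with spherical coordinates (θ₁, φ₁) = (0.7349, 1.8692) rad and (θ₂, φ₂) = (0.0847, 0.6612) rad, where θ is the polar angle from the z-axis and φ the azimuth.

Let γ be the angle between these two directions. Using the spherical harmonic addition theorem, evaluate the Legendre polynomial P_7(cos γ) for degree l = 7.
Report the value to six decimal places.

Expand P_7 via completeness: Σ_{m} conj(Y_{7,m}) at Ω₁ times Y_{7,m} at Ω₂ —
  term(m=-7) = -0.00000 + 0.00000j   from Y*(Ω₁)=0.02647 + 0.01509j, Y(Ω₂)=-0.00000 + 0.00000j
  term(m=-6) = 0.00000 + 0.00000j   from Y*(Ω₁)=0.02748 - 0.12311j, Y(Ω₂)=-0.00000 + 0.00000j
  term(m=-5) = 0.00001 - 0.00000j   from Y*(Ω₁)=-0.30516 + 0.02409j, Y(Ω₂)=-0.00002 + 0.00000j
  term(m=-4) = 0.00002 - 0.00017j   from Y*(Ω₁)=0.16842 + 0.42515j, Y(Ω₂)=-0.00033 - 0.00018j
  term(m=-3) = -0.00155 - 0.00081j   from Y*(Ω₁)=0.26012 - 0.20846j, Y(Ω₂)=-0.00211 - 0.00481j
  term(m=-2) = 0.00453 - 0.00402j   from Y*(Ω₁)=0.09596 + 0.06520j, Y(Ω₂)=0.01282 - 0.05056j
  term(m=-1) = -0.04566 - 0.12028j   from Y*(Ω₁)=0.11484 - 0.37337j, Y(Ω₂)=0.25994 - 0.20224j
  term(m=+0) = -0.00157 + 0.00000j   from Y*(Ω₁)=-0.00160 + 0.00000j, Y(Ω₂)=0.98551 + 0.00000j
  term(m=+1) = -0.04566 + 0.12028j   from Y*(Ω₁)=-0.11484 - 0.37337j, Y(Ω₂)=-0.25994 - 0.20224j
  term(m=+2) = 0.00453 + 0.00402j   from Y*(Ω₁)=0.09596 - 0.06520j, Y(Ω₂)=0.01282 + 0.05056j
  term(m=+3) = -0.00155 + 0.00081j   from Y*(Ω₁)=-0.26012 - 0.20846j, Y(Ω₂)=0.00211 - 0.00481j
  term(m=+4) = 0.00002 + 0.00017j   from Y*(Ω₁)=0.16842 - 0.42515j, Y(Ω₂)=-0.00033 + 0.00018j
  term(m=+5) = 0.00001 + 0.00000j   from Y*(Ω₁)=0.30516 + 0.02409j, Y(Ω₂)=0.00002 + 0.00000j
  term(m=+6) = 0.00000 - 0.00000j   from Y*(Ω₁)=0.02748 + 0.12311j, Y(Ω₂)=-0.00000 - 0.00000j
  term(m=+7) = -0.00000 - 0.00000j   from Y*(Ω₁)=-0.02647 + 0.01509j, Y(Ω₂)=0.00000 + 0.00000j
Total Σ_m = -0.08689 - 0.00000j. Multiply by 0.837758: -0.07279 - 0.00000j. P_7(cos γ) = -0.072791

-0.072791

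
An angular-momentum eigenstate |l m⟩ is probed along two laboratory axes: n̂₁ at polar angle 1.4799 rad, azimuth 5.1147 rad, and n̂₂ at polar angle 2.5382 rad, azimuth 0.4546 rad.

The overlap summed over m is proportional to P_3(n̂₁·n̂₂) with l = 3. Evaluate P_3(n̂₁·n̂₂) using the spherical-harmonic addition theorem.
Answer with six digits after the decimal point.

0.153581

Summing Y*_{l m}(θ₁,φ₁)·Y_{l m}(θ₂,φ₂) over m ∈ [−3, 3]; prefactor 4π/(2·3+1) = 1.795196:
  [-3]  conj(Y_{3,-3})(Ω₁) = -0.38510 + 0.14665j ; Y_{3,-3}(Ω₂) = 0.01567 - 0.07460j ; Δ = 0.00491 + 0.03103j
  [-2]  conj(Y_{3,-2})(Ω₁) = -0.06379 - 0.06629j ; Y_{3,-2}(Ω₂) = -0.16647 + 0.21379j ; Δ = 0.02479 - 0.00260j
  [-1]  conj(Y_{3,-1})(Ω₁) = -0.12083 + 0.28395j ; Y_{3,-1}(Ω₂) = 0.39379 - 0.19246j ; Δ = 0.00707 + 0.13507j
  [+0]  conj(Y_{3,0})(Ω₁) = -0.10023 + 0.00000j ; Y_{3,0}(Ω₂) = -0.11986 + 0.00000j ; Δ = 0.01201 + 0.00000j
  [+1]  conj(Y_{3,1})(Ω₁) = 0.12083 + 0.28395j ; Y_{3,1}(Ω₂) = -0.39379 - 0.19246j ; Δ = 0.00707 - 0.13507j
  [+2]  conj(Y_{3,2})(Ω₁) = -0.06379 + 0.06629j ; Y_{3,2}(Ω₂) = -0.16647 - 0.21379j ; Δ = 0.02479 + 0.00260j
  [+3]  conj(Y_{3,3})(Ω₁) = 0.38510 + 0.14665j ; Y_{3,3}(Ω₂) = -0.01567 - 0.07460j ; Δ = 0.00491 - 0.03103j
Accumulated sum 0.08555 - 0.00000j; after 4π/(2l+1) scaling, 0.15358 - 0.00000j ⇒ P_3 = 0.153581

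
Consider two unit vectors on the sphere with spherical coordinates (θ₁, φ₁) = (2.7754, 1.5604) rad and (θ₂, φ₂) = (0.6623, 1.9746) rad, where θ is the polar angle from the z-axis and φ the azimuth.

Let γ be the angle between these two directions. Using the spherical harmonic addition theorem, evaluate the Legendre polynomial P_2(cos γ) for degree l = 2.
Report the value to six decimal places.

Summing Y*_{l m}(θ₁,φ₁)·Y_{l m}(θ₂,φ₂) over m ∈ [−2, 2]; prefactor 4π/(2·2+1) = 2.513274:
  m=-2: Y*=-0.049513+0.001030i  Y=-0.100965+0.105553i  product +0.004890-0.005330i
  m=-1: Y*=-0.002685-0.258266i  Y=-0.147198-0.344497i  product -0.088577+0.038941i
  m=+0: Y*=+0.509475-0.000000i  Y=+0.272995+0.000000i  product +0.139084+0.000000i
  m=+1: Y*=+0.002685-0.258266i  Y=+0.147198-0.344497i  product -0.088577-0.038941i
  m=+2: Y*=-0.049513-0.001030i  Y=-0.100965-0.105553i  product +0.004890+0.005330i
Total Σ_m = -0.028288+0.000000i. Multiply by 2.513274: -0.071096+0.000000i. P_2(cos γ) = -0.071096

-0.071096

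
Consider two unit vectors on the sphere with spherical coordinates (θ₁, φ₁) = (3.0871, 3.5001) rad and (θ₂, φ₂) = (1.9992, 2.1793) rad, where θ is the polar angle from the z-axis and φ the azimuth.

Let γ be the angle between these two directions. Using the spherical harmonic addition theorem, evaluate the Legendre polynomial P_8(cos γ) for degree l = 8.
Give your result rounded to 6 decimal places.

Addition theorem: P_8(cos γ) = (4π/17) Σ_m Y*_{lm}(Ω₁) Y_{lm}(Ω₂), m = −8…8:
  [-8]  conj(Y_{8,-8})(Ω₁) = (-0.000000, 0.000000) ; Y_{8,-8}(Ω₂) = (0.037450, 0.238674) ; Δ = (-0.000000, -0.000000)
  [-7]  conj(Y_{8,-7})(Ω₁) = (-0.000000, 0.000000) ; Y_{8,-7}(Ω₂) = (0.396848, 0.193103) ; Δ = (-0.000000, 0.000000)
  [-6]  conj(Y_{8,-6})(Ω₁) = (-0.000000, 0.000000) ; Y_{8,-6}(Ω₂) = (0.295731, -0.165198) ; Δ = (-0.000000, 0.000000)
  [-5]  conj(Y_{8,-5})(Ω₁) = (-0.000001, 0.000005) ; Y_{8,-5}(Ω₂) = (-0.008561, 0.086122) ; Δ = (-0.000000, -0.000000)
  [-4]  conj(Y_{8,-4})(Ω₁) = (0.000016, 0.000117) ; Y_{8,-4}(Ω₂) = (0.273005, 0.233508) ; Δ = (-0.000023, 0.000036)
  [-3]  conj(Y_{8,-3})(Ω₁) = (0.001061, 0.001965) ; Y_{8,-3}(Ω₂) = (0.086007, -0.022394) ; Δ = (0.000135, 0.000145)
  [-2]  conj(Y_{8,-2})(Ω₁) = (0.022705, 0.019794) ; Y_{8,-2}(Ω₂) = (-0.108285, 0.293194) ; Δ = (-0.008262, 0.004514)
  [-1]  conj(Y_{8,-1})(Ω₁) = (0.245196, 0.091875) ; Y_{8,-1}(Ω₂) = (0.088341, 0.126801) ; Δ = (0.010011, 0.039207)
  [+0]  conj(Y_{8,0})(Ω₁) = (1.101757, -0.000000) ; Y_{8,0}(Ω₂) = (-0.291544, 0.000000) ; Δ = (-0.321211, 0.000000)
  [+1]  conj(Y_{8,1})(Ω₁) = (-0.245196, 0.091875) ; Y_{8,1}(Ω₂) = (-0.088341, 0.126801) ; Δ = (0.010011, -0.039207)
  [+2]  conj(Y_{8,2})(Ω₁) = (0.022705, -0.019794) ; Y_{8,2}(Ω₂) = (-0.108285, -0.293194) ; Δ = (-0.008262, -0.004514)
  [+3]  conj(Y_{8,3})(Ω₁) = (-0.001061, 0.001965) ; Y_{8,3}(Ω₂) = (-0.086007, -0.022394) ; Δ = (0.000135, -0.000145)
  [+4]  conj(Y_{8,4})(Ω₁) = (0.000016, -0.000117) ; Y_{8,4}(Ω₂) = (0.273005, -0.233508) ; Δ = (-0.000023, -0.000036)
  [+5]  conj(Y_{8,5})(Ω₁) = (0.000001, 0.000005) ; Y_{8,5}(Ω₂) = (0.008561, 0.086122) ; Δ = (-0.000000, 0.000000)
  [+6]  conj(Y_{8,6})(Ω₁) = (-0.000000, -0.000000) ; Y_{8,6}(Ω₂) = (0.295731, 0.165198) ; Δ = (-0.000000, -0.000000)
  [+7]  conj(Y_{8,7})(Ω₁) = (0.000000, 0.000000) ; Y_{8,7}(Ω₂) = (-0.396848, 0.193103) ; Δ = (-0.000000, -0.000000)
  [+8]  conj(Y_{8,8})(Ω₁) = (-0.000000, -0.000000) ; Y_{8,8}(Ω₂) = (0.037450, -0.238674) ; Δ = (-0.000000, 0.000000)
Total Σ_m = (-0.317489, 0.000000). Multiply by 0.739198: (-0.234687, 0.000000). P_8(cos γ) = -0.234687

-0.234687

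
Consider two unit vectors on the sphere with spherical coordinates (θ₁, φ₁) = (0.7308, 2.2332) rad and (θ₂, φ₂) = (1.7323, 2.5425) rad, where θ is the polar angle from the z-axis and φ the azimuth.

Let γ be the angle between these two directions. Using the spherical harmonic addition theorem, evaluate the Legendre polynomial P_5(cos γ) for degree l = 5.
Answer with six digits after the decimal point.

0.072331

Expand P_5 via completeness: Σ_{m} conj(Y_{5,m}) at Ω₁ times Y_{5,m} at Ω₂ —
  m=-5: (0.010428, -0.060597) × (0.430075, -0.063298) = (0.000649, -0.026721)  (running Σ = (0.000649, -0.026721))
  m=-4: (-0.191195, 0.102468) × (0.164600, -0.151878) = (-0.015908, 0.045905)  (running Σ = (-0.015259, 0.019183))
  m=-3: (0.375417, 0.166039) × (-0.057307, 0.248691) = (-0.062807, 0.083848)  (running Σ = (-0.078065, 0.103031))
  m=-2: (-0.090837, -0.361794) × (0.089149, 0.228079) = (0.074420, -0.052972)  (running Σ = (-0.003646, 0.050059))
  m=-1: (0.040261, -0.051618) × (-0.170222, -0.116228) = (-0.012853, 0.004107)  (running Σ = (-0.016498, 0.054166))
  m=0: (-0.387043, -0.000000) × (-0.248842, 0.000000) = (0.096312, 0.000000)  (running Σ = (0.079814, 0.054166))
  m=1: (-0.040261, -0.051618) × (0.170222, -0.116228) = (-0.012853, -0.004107)  (running Σ = (0.066961, 0.050059))
  m=2: (-0.090837, 0.361794) × (0.089149, -0.228079) = (0.074420, 0.052972)  (running Σ = (0.141381, 0.103031))
  m=3: (-0.375417, 0.166039) × (0.057307, 0.248691) = (-0.062807, -0.083848)  (running Σ = (0.078574, 0.019183))
  m=4: (-0.191195, -0.102468) × (0.164600, 0.151878) = (-0.015908, -0.045905)  (running Σ = (0.062666, -0.026721))
  m=5: (-0.010428, -0.060597) × (-0.430075, -0.063298) = (0.000649, 0.026721)  (running Σ = (0.063316, 0.000000))
Total Σ_m = (0.063316, 0.000000). Multiply by 1.142397: (0.072331, 0.000000). P_5(cos γ) = 0.072331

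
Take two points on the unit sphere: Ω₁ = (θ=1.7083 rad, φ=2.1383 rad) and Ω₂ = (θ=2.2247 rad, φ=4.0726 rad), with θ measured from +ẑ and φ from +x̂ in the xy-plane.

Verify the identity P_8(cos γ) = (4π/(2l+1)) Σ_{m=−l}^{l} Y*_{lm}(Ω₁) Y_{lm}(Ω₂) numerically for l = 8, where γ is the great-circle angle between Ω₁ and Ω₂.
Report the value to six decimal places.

-0.030422

Summing Y*_{l m}(θ₁,φ₁)·Y_{l m}(θ₂,φ₂) over m ∈ [−8, 8]; prefactor 4π/(2·8+1) = 0.739198:
  m=-8: (-0.081941, -0.470692) × (0.032058, -0.074590) = (-0.037736, -0.008977)  (running Σ = (-0.037736, -0.008977))
  m=-7: (0.195312, -0.178289) × (0.242106, -0.057676) = (0.037003, -0.054430)  (running Σ = (-0.000732, -0.063407))
  m=-6: (-0.246570, -0.066499) × (0.328326, 0.274945) = (-0.062672, -0.089626)  (running Σ = (-0.063404, -0.153033))
  m=-5: (-0.086510, -0.275680) × (-0.022777, 0.396709) = (0.111335, -0.028040)  (running Σ = (0.047931, -0.181074))
  m=-4: (-0.112034, 0.133223) × (-0.031266, 0.020594) = (0.000759, -0.006473)  (running Σ = (0.048691, -0.187546))
  m=-3: (-0.291316, -0.038594) × (0.319826, 0.116228) = (-0.088685, -0.046202)  (running Σ = (-0.039994, -0.233749))
  m=-2: (0.057382, 0.123231) × (0.065551, 0.218692) = (-0.023188, 0.020627)  (running Σ = (-0.063182, -0.213122))
  m=-1: (-0.158213, 0.248196) × (0.147330, -0.197967) = (0.025825, 0.067888)  (running Σ = (-0.037357, -0.145234))
  m=0: (0.124435, -0.000000) × (0.269689, 0.000000) = (0.033559, 0.000000)  (running Σ = (-0.003798, -0.145234))
  m=1: (0.158213, 0.248196) × (-0.147330, -0.197967) = (0.025825, -0.067888)  (running Σ = (0.022027, -0.213122))
  m=2: (0.057382, -0.123231) × (0.065551, -0.218692) = (-0.023188, -0.020627)  (running Σ = (-0.001162, -0.233749))
  m=3: (0.291316, -0.038594) × (-0.319826, 0.116228) = (-0.088685, 0.046202)  (running Σ = (-0.089846, -0.187546))
  m=4: (-0.112034, -0.133223) × (-0.031266, -0.020594) = (0.000759, 0.006473)  (running Σ = (-0.089087, -0.181074))
  m=5: (0.086510, -0.275680) × (0.022777, 0.396709) = (0.111335, 0.028040)  (running Σ = (0.022248, -0.153033))
  m=6: (-0.246570, 0.066499) × (0.328326, -0.274945) = (-0.062672, 0.089626)  (running Σ = (-0.040423, -0.063407))
  m=7: (-0.195312, -0.178289) × (-0.242106, -0.057676) = (0.037003, 0.054430)  (running Σ = (-0.003420, -0.008977))
  m=8: (-0.081941, 0.470692) × (0.032058, 0.074590) = (-0.037736, 0.008977)  (running Σ = (-0.041156, -0.000000))
Total Σ_m = (-0.041156, -0.000000). Multiply by 0.739198: (-0.030422, -0.000000). P_8(cos γ) = -0.030422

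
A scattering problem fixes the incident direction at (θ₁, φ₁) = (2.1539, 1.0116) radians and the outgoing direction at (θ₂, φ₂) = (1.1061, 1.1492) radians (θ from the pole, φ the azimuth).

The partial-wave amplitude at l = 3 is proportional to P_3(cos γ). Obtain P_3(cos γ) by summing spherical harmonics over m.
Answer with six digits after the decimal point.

-0.440127

Term-by-term m-sum for l=3 (normalisation 4π/7 = 1.795196):
  term(m=-3) = +0.066262-0.029021i   from Y*(Ω₁)=-0.241307+0.025868i, Y(Ω₂)=-0.284224+0.089795i
  term(m=-2) = -0.138122+0.039001i   from Y*(Ω₁)=+0.171406-0.352670i, Y(Ω₂)=-0.243433-0.273332i
  term(m=-1) = +0.000167-0.000023i   from Y*(Ω₁)=+0.073834+0.117978i, Y(Ω₂)=+0.000496-0.001107i
  term(m=+0) = -0.101785+0.000000i   from Y*(Ω₁)=+0.304949-0.000000i, Y(Ω₂)=-0.333777+0.000000i
  term(m=+1) = +0.000167+0.000023i   from Y*(Ω₁)=-0.073834+0.117978i, Y(Ω₂)=-0.000496-0.001107i
  term(m=+2) = -0.138122-0.039001i   from Y*(Ω₁)=+0.171406+0.352670i, Y(Ω₂)=-0.243433+0.273332i
  term(m=+3) = +0.066262+0.029021i   from Y*(Ω₁)=+0.241307+0.025868i, Y(Ω₂)=+0.284224+0.089795i
Total Σ_m = -0.245169+0.000000i. Multiply by 1.795196: -0.440127+0.000000i. P_3(cos γ) = -0.440127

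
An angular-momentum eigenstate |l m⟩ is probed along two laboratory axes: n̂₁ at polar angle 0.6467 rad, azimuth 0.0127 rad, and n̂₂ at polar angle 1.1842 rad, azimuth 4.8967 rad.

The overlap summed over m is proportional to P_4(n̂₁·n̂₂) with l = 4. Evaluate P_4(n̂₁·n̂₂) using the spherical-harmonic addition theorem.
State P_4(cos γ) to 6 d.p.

-0.105868

Addition theorem: P_4(cos γ) = (4π/9) Σ_m Y*_{lm}(Ω₁) Y_{lm}(Ω₂), m = −4…4:
  term(m=-4) = 0.01469 - 0.01204j   from Y*(Ω₁)=0.05826 + 0.00296j, Y(Ω₂)=0.24109 - 0.21892j
  term(m=-3) = -0.04035 - 0.07132j   from Y*(Ω₁)=0.21838 + 0.00832j, Y(Ω₂)=-0.19692 - 0.31909j
  term(m=-2) = 0.00056 - 0.00020j   from Y*(Ω₁)=0.41992 + 0.01067j, Y(Ω₂)=0.00131 - 0.00051j
  term(m=-1) = -0.01877 - 0.10829j   from Y*(Ω₁)=0.33178 + 0.00421j, Y(Ω₂)=-0.06070 - 0.32561j
  term(m=+0) = 0.01191 + 0.00000j   from Y*(Ω₁)=-0.20196 + 0.00000j, Y(Ω₂)=-0.05897 + 0.00000j
  term(m=+1) = -0.01877 + 0.10829j   from Y*(Ω₁)=-0.33178 + 0.00421j, Y(Ω₂)=0.06070 - 0.32561j
  term(m=+2) = 0.00056 + 0.00020j   from Y*(Ω₁)=0.41992 - 0.01067j, Y(Ω₂)=0.00131 + 0.00051j
  term(m=+3) = -0.04035 + 0.07132j   from Y*(Ω₁)=-0.21838 + 0.00832j, Y(Ω₂)=0.19692 - 0.31909j
  term(m=+4) = 0.01469 + 0.01204j   from Y*(Ω₁)=0.05826 - 0.00296j, Y(Ω₂)=0.24109 + 0.21892j
Σ over m = -0.07582 + 0.00000j; ×(4π/9) → -0.10587 + 0.00000j. Real part: -0.105868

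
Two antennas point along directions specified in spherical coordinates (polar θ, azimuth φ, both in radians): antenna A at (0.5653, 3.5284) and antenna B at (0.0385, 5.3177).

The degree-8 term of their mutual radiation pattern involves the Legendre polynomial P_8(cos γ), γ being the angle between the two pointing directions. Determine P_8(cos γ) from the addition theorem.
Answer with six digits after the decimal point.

Term-by-term m-sum for l=8 (normalisation 4π/17 = 0.739198):
  m=-8: Y*=-0.00349 + 0.00016j  Y=0.00000 + 0.00000j  product -0.00000 - 0.00000j
  m=-7: Y*=0.01999 - 0.00926j  Y=0.00000 + 0.00000j  product 0.00000 + 0.00000j
  m=-6: Y*=-0.05878 + 0.06309j  Y=0.00000 - 0.00000j  product -0.00000 + 0.00000j
  m=-5: Y*=0.08281 - 0.21786j  Y=0.00000 - 0.00000j  product -0.00000 - 0.00000j
  m=-4: Y*=0.01018 + 0.43188j  Y=-0.00002 - 0.00002j  product 0.00001 - 0.00001j
  m=-3: Y*=-0.19404 - 0.44599j  Y=-0.00077 + 0.00019j  product 0.00023 + 0.00031j
  m=-2: Y*=0.11043 + 0.10785j  Y=-0.00535 + 0.01419j  product -0.00212 + 0.00099j
  m=-1: Y*=0.32964 + 0.13427j  Y=0.10668 + 0.15417j  product 0.01447 + 0.06515j
  m=+0: Y*=-0.28445 + 0.00000j  Y=1.13228 + 0.00000j  product -0.32208 + 0.00000j
  m=+1: Y*=-0.32964 + 0.13427j  Y=-0.10668 + 0.15417j  product 0.01447 - 0.06515j
  m=+2: Y*=0.11043 - 0.10785j  Y=-0.00535 - 0.01419j  product -0.00212 - 0.00099j
  m=+3: Y*=0.19404 - 0.44599j  Y=0.00077 + 0.00019j  product 0.00023 - 0.00031j
  m=+4: Y*=0.01018 - 0.43188j  Y=-0.00002 + 0.00002j  product 0.00001 + 0.00001j
  m=+5: Y*=-0.08281 - 0.21786j  Y=-0.00000 - 0.00000j  product -0.00000 + 0.00000j
  m=+6: Y*=-0.05878 - 0.06309j  Y=0.00000 + 0.00000j  product -0.00000 - 0.00000j
  m=+7: Y*=-0.01999 - 0.00926j  Y=-0.00000 + 0.00000j  product 0.00000 - 0.00000j
  m=+8: Y*=-0.00349 - 0.00016j  Y=0.00000 - 0.00000j  product -0.00000 + 0.00000j
Accumulated sum -0.29690 - 0.00000j; after 4π/(2l+1) scaling, -0.21947 - 0.00000j ⇒ P_8 = -0.219471

-0.219471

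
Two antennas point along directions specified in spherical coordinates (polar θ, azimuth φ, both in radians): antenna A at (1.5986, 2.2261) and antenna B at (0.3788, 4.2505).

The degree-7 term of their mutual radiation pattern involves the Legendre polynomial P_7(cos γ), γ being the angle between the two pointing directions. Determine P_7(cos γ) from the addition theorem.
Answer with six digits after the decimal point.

0.290316

Addition theorem: P_7(cos γ) = (4π/15) Σ_m Y*_{lm}(Ω₁) Y_{lm}(Ω₂), m = −7…7:
  term(m=-7) = (-0.000008, -0.000236)   from Y*(Ω₁)=(-0.494781, 0.062304), Y(Ω₂)=(-0.000043, 0.000471)
  term(m=-6) = (-0.000211, -0.000094)   from Y*(Ω₁)=(-0.036516, -0.036871), Y(Ω₂)=(0.004145, -0.001609)
  term(m=-5) = (0.007210, -0.006039)   from Y*(Ω₁)=(-0.048768, 0.359246), Y(Ω₂)=(-0.019181, -0.017466)
  term(m=-4) = (-0.001540, -0.006197)   from Y*(Ω₁)=(-0.052843, 0.030282), Y(Ω₂)=(-0.028649, 0.100858)
  term(m=-3) = (0.093781, 0.019987)   from Y*(Ω₁)=(0.300779, 0.125439), Y(Ω₂)=(0.289207, -0.054161)
  term(m=-2) = (0.021119, -0.027010)   from Y*(Ω₁)=(0.016677, 0.062642), Y(Ω₂)=(-0.318833, -0.422010)
  term(m=-1) = (0.060302, 0.123695)   from Y*(Ω₁)=(0.190501, -0.247852), Y(Ω₂)=(-0.196174, 0.394079)
  term(m=+0) = (-0.014766, 0.000000)   from Y*(Ω₁)=(0.065979, -0.000000), Y(Ω₂)=(-0.223793, 0.000000)
  term(m=+1) = (0.060302, -0.123695)   from Y*(Ω₁)=(-0.190501, -0.247852), Y(Ω₂)=(0.196174, 0.394079)
  term(m=+2) = (0.021119, 0.027010)   from Y*(Ω₁)=(0.016677, -0.062642), Y(Ω₂)=(-0.318833, 0.422010)
  term(m=+3) = (0.093781, -0.019987)   from Y*(Ω₁)=(-0.300779, 0.125439), Y(Ω₂)=(-0.289207, -0.054161)
  term(m=+4) = (-0.001540, 0.006197)   from Y*(Ω₁)=(-0.052843, -0.030282), Y(Ω₂)=(-0.028649, -0.100858)
  term(m=+5) = (0.007210, 0.006039)   from Y*(Ω₁)=(0.048768, 0.359246), Y(Ω₂)=(0.019181, -0.017466)
  term(m=+6) = (-0.000211, 0.000094)   from Y*(Ω₁)=(-0.036516, 0.036871), Y(Ω₂)=(0.004145, 0.001609)
  term(m=+7) = (-0.000008, 0.000236)   from Y*(Ω₁)=(0.494781, 0.062304), Y(Ω₂)=(0.000043, 0.000471)
Accumulated sum (0.346540, 0.000000); after 4π/(2l+1) scaling, (0.290316, 0.000000) ⇒ P_7 = 0.290316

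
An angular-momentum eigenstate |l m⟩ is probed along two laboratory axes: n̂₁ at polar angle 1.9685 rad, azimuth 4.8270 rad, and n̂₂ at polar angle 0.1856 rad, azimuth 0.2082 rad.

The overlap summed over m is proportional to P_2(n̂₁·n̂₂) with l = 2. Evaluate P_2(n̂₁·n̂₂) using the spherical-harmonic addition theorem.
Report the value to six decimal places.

Term-by-term m-sum for l=2 (normalisation 4π/5 = 2.513274):
  term(m=-2) = -0.004243+0.000804i   from Y*(Ω₁)=-0.319744-0.074604i, Y(Ω₂)=+0.012030-0.005320i
  term(m=-1) = +0.003612+0.038483i   from Y*(Ω₁)=-0.031547+0.274047i, Y(Ω₂)=+0.137089-0.028962i
  term(m=+0) = -0.103828-0.000000i   from Y*(Ω₁)=-0.173462-0.000000i, Y(Ω₂)=+0.598562+0.000000i
  term(m=+1) = +0.003612-0.038483i   from Y*(Ω₁)=+0.031547+0.274047i, Y(Ω₂)=-0.137089-0.028962i
  term(m=+2) = -0.004243-0.000804i   from Y*(Ω₁)=-0.319744+0.074604i, Y(Ω₂)=+0.012030+0.005320i
Total Σ_m = -0.105091+0.000000i. Multiply by 2.513274: -0.264122+0.000000i. P_2(cos γ) = -0.264122

-0.264122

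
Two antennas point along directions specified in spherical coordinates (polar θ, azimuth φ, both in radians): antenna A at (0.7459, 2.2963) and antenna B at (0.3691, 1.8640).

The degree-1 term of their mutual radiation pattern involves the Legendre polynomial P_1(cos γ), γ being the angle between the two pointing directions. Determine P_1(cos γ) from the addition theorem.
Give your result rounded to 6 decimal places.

0.907323

Summing Y*_{l m}(θ₁,φ₁)·Y_{l m}(θ₂,φ₂) over m ∈ [−1, 1]; prefactor 4π/(2·1+1) = 4.188790:
  m=-1: Y*=-0.155570+0.175418i  Y=-0.036025-0.119327i  product +0.026536+0.012244i
  m=+0: Y*=+0.358868-0.000000i  Y=+0.455696+0.000000i  product +0.163535+0.000000i
  m=+1: Y*=+0.155570+0.175418i  Y=+0.036025-0.119327i  product +0.026536-0.012244i
Total Σ_m = +0.216607+0.000000i. Multiply by 4.188790: +0.907323+0.000000i. P_1(cos γ) = 0.907323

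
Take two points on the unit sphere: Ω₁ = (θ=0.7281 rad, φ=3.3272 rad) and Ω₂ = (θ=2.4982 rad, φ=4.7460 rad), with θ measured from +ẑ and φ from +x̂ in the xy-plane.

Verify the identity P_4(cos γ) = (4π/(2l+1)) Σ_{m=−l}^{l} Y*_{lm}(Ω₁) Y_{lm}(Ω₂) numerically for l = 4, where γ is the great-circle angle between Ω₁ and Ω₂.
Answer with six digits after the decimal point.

-0.342250

Term-by-term m-sum for l=4 (normalisation 4π/9 = 1.396263):
  m=-4: +0.063941+0.058669i × +0.056802-0.007683i = +0.004083+0.002841i  (running Σ = +0.004083+0.002841i)
  m=-3: -0.233729-0.145504i × +0.021764+0.215114i = +0.026213-0.053445i  (running Σ = +0.030296-0.050604i)
  m=-2: +0.400363+0.155846i × -0.418111+0.028149i = -0.171783-0.053891i  (running Σ = -0.141487-0.104495i)
  m=-1: -0.207909-0.039039i × -0.011299-0.336036i = -0.010769+0.070306i  (running Σ = -0.152256-0.034189i)
  m=0: -0.301460-0.000000i × -0.197021+0.000000i = +0.059394+0.000000i  (running Σ = -0.092862-0.034189i)
  m=1: +0.207909-0.039039i × +0.011299-0.336036i = -0.010769-0.070306i  (running Σ = -0.103632-0.104495i)
  m=2: +0.400363-0.155846i × -0.418111-0.028149i = -0.171783+0.053891i  (running Σ = -0.275414-0.050604i)
  m=3: +0.233729-0.145504i × -0.021764+0.215114i = +0.026213+0.053445i  (running Σ = -0.249201+0.002841i)
  m=4: +0.063941-0.058669i × +0.056802+0.007683i = +0.004083-0.002841i  (running Σ = -0.245119-0.000000i)
Accumulated sum -0.245119-0.000000i; after 4π/(2l+1) scaling, -0.342250-0.000000i ⇒ P_4 = -0.342250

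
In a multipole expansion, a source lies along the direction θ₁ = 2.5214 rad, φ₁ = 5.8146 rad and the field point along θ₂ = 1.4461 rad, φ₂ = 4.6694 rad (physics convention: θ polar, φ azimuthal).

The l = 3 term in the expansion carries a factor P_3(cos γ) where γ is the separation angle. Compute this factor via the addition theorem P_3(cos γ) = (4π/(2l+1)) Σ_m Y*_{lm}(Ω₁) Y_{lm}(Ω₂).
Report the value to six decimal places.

-0.198907

Addition theorem: P_3(cos γ) = (4π/7) Σ_m Y*_{lm}(Ω₁) Y_{lm}(Ω₂), m = −3…3:
  [-3]  conj(Y_{3,-3})(Ω₁) = +0.013457-0.080795i ; Y_{3,-3}(Ω₂) = +0.052419-0.404196i ; Δ = -0.031952-0.009674i
  [-2]  conj(Y_{3,-2})(Ω₁) = -0.166325+0.226390i ; Y_{3,-2}(Ω₂) = -0.124679-0.010746i ; Δ = +0.023170-0.026439i
  [-1]  conj(Y_{3,-1})(Ω₁) = +0.387298-0.196045i ; Y_{3,-1}(Ω₂) = +0.012715-0.295596i ; Δ = -0.053026-0.116976i
  [+0]  conj(Y_{3,0})(Ω₁) = -0.094468-0.000000i ; Y_{3,0}(Ω₂) = -0.135650+0.000000i ; Δ = +0.012815+0.000000i
  [+1]  conj(Y_{3,1})(Ω₁) = -0.387298-0.196045i ; Y_{3,1}(Ω₂) = -0.012715-0.295596i ; Δ = -0.053026+0.116976i
  [+2]  conj(Y_{3,2})(Ω₁) = -0.166325-0.226390i ; Y_{3,2}(Ω₂) = -0.124679+0.010746i ; Δ = +0.023170+0.026439i
  [+3]  conj(Y_{3,3})(Ω₁) = -0.013457-0.080795i ; Y_{3,3}(Ω₂) = -0.052419-0.404196i ; Δ = -0.031952+0.009674i
Σ over m = -0.110800+0.000000i; ×(4π/7) → -0.198907+0.000000i. Real part: -0.198907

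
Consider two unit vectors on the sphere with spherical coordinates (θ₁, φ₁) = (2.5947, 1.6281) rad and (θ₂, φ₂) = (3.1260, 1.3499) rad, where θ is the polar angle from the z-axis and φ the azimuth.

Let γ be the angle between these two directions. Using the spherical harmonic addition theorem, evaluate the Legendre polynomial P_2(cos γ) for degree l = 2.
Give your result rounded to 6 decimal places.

0.614146

Summing Y*_{l m}(θ₁,φ₁)·Y_{l m}(θ₂,φ₂) over m ∈ [−2, 2]; prefactor 4π/(2·2+1) = 2.513274:
  m=-2: -0.10378 - 0.01195j × -0.00008 - 0.00004j = 0.00001 + 0.00001j  (running Σ = 0.00001 + 0.00001j)
  m=-1: 0.01965 - 0.34259j × -0.00264 + 0.01175j = 0.00397 + 0.00114j  (running Σ = 0.00398 + 0.00114j)
  m=0: 0.37490 + 0.00000j × 0.63055 + 0.00000j = 0.23640 + 0.00000j  (running Σ = 0.24038 + 0.00114j)
  m=1: -0.01965 - 0.34259j × 0.00264 + 0.01175j = 0.00397 - 0.00114j  (running Σ = 0.24435 + 0.00001j)
  m=2: -0.10378 + 0.01195j × -0.00008 + 0.00004j = 0.00001 - 0.00001j  (running Σ = 0.24436 - 0.00000j)
Σ over m = 0.24436 - 0.00000j; ×(4π/5) → 0.61415 - 0.00000j. Real part: 0.614146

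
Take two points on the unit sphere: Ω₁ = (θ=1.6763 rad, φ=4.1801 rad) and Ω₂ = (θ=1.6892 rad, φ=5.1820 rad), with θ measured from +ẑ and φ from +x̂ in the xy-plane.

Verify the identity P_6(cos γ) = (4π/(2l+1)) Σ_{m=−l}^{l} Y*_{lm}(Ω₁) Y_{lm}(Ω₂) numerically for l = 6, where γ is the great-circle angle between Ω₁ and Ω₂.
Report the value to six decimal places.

Expand P_6 via completeness: Σ_{m} conj(Y_{6,m}) at Ω₁ times Y_{6,m} at Ω₂ —
  m=-6: Y*=(0.466555, -0.024349)  Y=(0.439055, 0.147414)  product (0.208433, 0.058086)
  m=-5: Y*=(0.079163, -0.152004)  Y=(-0.136050, 0.133853)  product (0.009576, 0.031276)
  m=-4: Y*=(0.162302, 0.259822)  Y=(0.088922, 0.279860)  product (-0.058282, 0.068526)
  m=-3: Y*=(0.194081, -0.005061)  Y=(-0.211655, -0.034583)  product (-0.041253, -0.005641)
  m=-2: Y*=(-0.125629, 0.226603)  Y=(-0.143205, 0.195762)  product (-0.026369, -0.057044)
  m=-1: Y*=(0.102282, 0.173654)  Y=(-0.100330, -0.197704)  product (0.024070, -0.037644)
  m=+0: Y*=(-0.246267, -0.000000)  Y=(-0.228565, 0.000000)  product (0.056288, 0.000000)
  m=+1: Y*=(-0.102282, 0.173654)  Y=(0.100330, -0.197704)  product (0.024070, 0.037644)
  m=+2: Y*=(-0.125629, -0.226603)  Y=(-0.143205, -0.195762)  product (-0.026369, 0.057044)
  m=+3: Y*=(-0.194081, -0.005061)  Y=(0.211655, -0.034583)  product (-0.041253, 0.005641)
  m=+4: Y*=(0.162302, -0.259822)  Y=(0.088922, -0.279860)  product (-0.058282, -0.068526)
  m=+5: Y*=(-0.079163, -0.152004)  Y=(0.136050, 0.133853)  product (0.009576, -0.031276)
  m=+6: Y*=(0.466555, 0.024349)  Y=(0.439055, -0.147414)  product (0.208433, -0.058086)
Σ over m = (0.288637, 0.000000); ×(4π/13) → (0.279010, 0.000000). Real part: 0.279010

0.279010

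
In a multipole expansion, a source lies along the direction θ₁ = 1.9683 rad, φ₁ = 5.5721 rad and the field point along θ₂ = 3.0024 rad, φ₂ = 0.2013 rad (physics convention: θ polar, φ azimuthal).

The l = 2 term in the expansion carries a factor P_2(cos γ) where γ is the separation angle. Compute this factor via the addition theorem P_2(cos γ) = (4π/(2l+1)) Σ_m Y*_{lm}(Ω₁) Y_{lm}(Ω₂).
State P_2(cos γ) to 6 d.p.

Expand P_2 via completeness: Σ_{m} conj(Y_{2,m}) at Ω₁ times Y_{2,m} at Ω₂ —
  term(m=-2) = -0.000614-0.002363i   from Y*(Ω₁)=+0.048627-0.324767i, Y(Ω₂)=+0.006841-0.002913i
  term(m=-1) = +0.017910-0.023152i   from Y*(Ω₁)=-0.208922+0.179969i, Y(Ω₂)=-0.104006+0.021224i
  term(m=+0) = -0.106341-0.000000i   from Y*(Ω₁)=-0.173598-0.000000i, Y(Ω₂)=+0.612569+0.000000i
  term(m=+1) = +0.017910+0.023152i   from Y*(Ω₁)=+0.208922+0.179969i, Y(Ω₂)=+0.104006+0.021224i
  term(m=+2) = -0.000614+0.002363i   from Y*(Ω₁)=+0.048627+0.324767i, Y(Ω₂)=+0.006841+0.002913i
Σ over m = -0.071749+0.000000i; ×(4π/5) → -0.180324+0.000000i. Real part: -0.180324

-0.180324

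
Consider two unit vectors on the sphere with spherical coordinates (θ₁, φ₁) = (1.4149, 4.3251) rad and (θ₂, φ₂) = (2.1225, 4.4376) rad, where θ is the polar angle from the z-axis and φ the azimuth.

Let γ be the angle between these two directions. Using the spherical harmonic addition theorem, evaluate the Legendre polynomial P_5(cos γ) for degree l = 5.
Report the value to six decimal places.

Expand P_5 via completeness: Σ_{m} conj(Y_{5,m}) at Ω₁ times Y_{5,m} at Ω₂ —
  m=-5: -0.407796+0.156131i × -0.203908+0.040666i = +0.076804-0.048420i  (running Σ = +0.076804-0.048420i)
  m=-4: +0.004696-0.216980i × -0.183860-0.360487i = -0.079082+0.038201i  (running Σ = -0.002278-0.010219i)
  m=-3: -0.239617-0.103840i × +0.230984-0.213649i = -0.077533+0.027208i  (running Σ = -0.079811+0.016989i)
  m=-2: +0.170263-0.166617i × -0.096602-0.059171i = -0.026307+0.006021i  (running Σ = -0.106118+0.023010i)
  m=-1: -0.080625-0.197663i × +0.093344-0.331099i = -0.072972+0.008244i  (running Σ = -0.179090+0.031254i)
  m=0: +0.242398-0.000000i × -0.032134+0.000000i = -0.007789+0.000000i  (running Σ = -0.186879+0.031254i)
  m=1: +0.080625-0.197663i × -0.093344-0.331099i = -0.072972-0.008244i  (running Σ = -0.259851+0.023010i)
  m=2: +0.170263+0.166617i × -0.096602+0.059171i = -0.026307-0.006021i  (running Σ = -0.286157+0.016989i)
  m=3: +0.239617-0.103840i × -0.230984-0.213649i = -0.077533-0.027208i  (running Σ = -0.363690-0.010219i)
  m=4: +0.004696+0.216980i × -0.183860+0.360487i = -0.079082-0.038201i  (running Σ = -0.442772-0.048420i)
  m=5: +0.407796+0.156131i × +0.203908+0.040666i = +0.076804+0.048420i  (running Σ = -0.365969+0.000000i)
Total Σ_m = -0.365969+0.000000i. Multiply by 1.142397: -0.418082+0.000000i. P_5(cos γ) = -0.418082

-0.418082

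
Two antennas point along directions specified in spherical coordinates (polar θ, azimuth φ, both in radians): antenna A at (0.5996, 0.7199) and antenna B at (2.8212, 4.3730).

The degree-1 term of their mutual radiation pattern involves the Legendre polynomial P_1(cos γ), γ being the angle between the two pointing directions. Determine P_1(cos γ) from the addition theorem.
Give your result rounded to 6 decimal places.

Addition theorem: P_1(cos γ) = (4π/3) Σ_m Y*_{lm}(Ω₁) Y_{lm}(Ω₂), m = −1…1:
  [-1]  conj(Y_{1,-1})(Ω₁) = +0.146590+0.128543i ; Y_{1,-1}(Ω₂) = -0.036224+0.102603i ; Δ = -0.018499+0.010384i
  [+0]  conj(Y_{1,0})(Ω₁) = +0.403371-0.000000i ; Y_{1,0}(Ω₂) = -0.463738+0.000000i ; Δ = -0.187059+0.000000i
  [+1]  conj(Y_{1,1})(Ω₁) = -0.146590+0.128543i ; Y_{1,1}(Ω₂) = +0.036224+0.102603i ; Δ = -0.018499-0.010384i
Total Σ_m = -0.224057+0.000000i. Multiply by 4.188790: -0.938527+0.000000i. P_1(cos γ) = -0.938527

-0.938527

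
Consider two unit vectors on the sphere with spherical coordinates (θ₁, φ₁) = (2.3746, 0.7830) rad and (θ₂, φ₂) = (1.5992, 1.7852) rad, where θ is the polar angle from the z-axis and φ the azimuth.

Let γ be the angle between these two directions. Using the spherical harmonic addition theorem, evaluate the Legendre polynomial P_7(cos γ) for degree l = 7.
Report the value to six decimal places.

Term-by-term m-sum for l=7 (normalisation 4π/15 = 0.837758):
  [-7]  conj(Y_{7,-7})(Ω₁) = 0.02694 - 0.02786j ; Y_{7,-7}(Ω₂) = 0.49741 + 0.03486j ; Δ = 0.01437 - 0.01292j
  [-6]  conj(Y_{7,-6})(Ω₁) = 0.00217 + 0.15046j ; Y_{7,-6}(Ω₂) = 0.01487 - 0.05088j ; Δ = 0.00769 + 0.00213j
  [-5]  conj(Y_{7,-5})(Ω₁) = -0.24254 - 0.23679j ; Y_{7,-5}(Ω₂) = 0.31820 + 0.17333j ; Δ = -0.03613 - 0.11739j
  [-4]  conj(Y_{7,-4})(Ω₁) = 0.45822 - 0.00440j ; Y_{7,-4}(Ω₂) = 0.04070 - 0.04704j ; Δ = 0.01844 - 0.02174j
  [-3]  conj(Y_{7,-3})(Ω₁) = -0.18729 + 0.19000j ; Y_{7,-3}(Ω₂) = 0.19530 + 0.26056j ; Δ = -0.08608 - 0.01169j
  [-2]  conj(Y_{7,-2})(Ω₁) = 0.00094 + 0.19500j ; Y_{7,-2}(Ω₂) = 0.06021 - 0.02753j ; Δ = 0.00542 + 0.01172j
  [-1]  conj(Y_{7,-1})(Ω₁) = -0.26002 - 0.25878j ; Y_{7,-1}(Ω₂) = 0.06645 + 0.30516j ; Δ = 0.06169 - 0.09654j
  [+0]  conj(Y_{7,0})(Ω₁) = -0.08977 + 0.00000j ; Y_{7,0}(Ω₂) = 0.06738 + 0.00000j ; Δ = -0.00605 + 0.00000j
  [+1]  conj(Y_{7,1})(Ω₁) = 0.26002 - 0.25878j ; Y_{7,1}(Ω₂) = -0.06645 + 0.30516j ; Δ = 0.06169 + 0.09654j
  [+2]  conj(Y_{7,2})(Ω₁) = 0.00094 - 0.19500j ; Y_{7,2}(Ω₂) = 0.06021 + 0.02753j ; Δ = 0.00542 - 0.01172j
  [+3]  conj(Y_{7,3})(Ω₁) = 0.18729 + 0.19000j ; Y_{7,3}(Ω₂) = -0.19530 + 0.26056j ; Δ = -0.08608 + 0.01169j
  [+4]  conj(Y_{7,4})(Ω₁) = 0.45822 + 0.00440j ; Y_{7,4}(Ω₂) = 0.04070 + 0.04704j ; Δ = 0.01844 + 0.02174j
  [+5]  conj(Y_{7,5})(Ω₁) = 0.24254 - 0.23679j ; Y_{7,5}(Ω₂) = -0.31820 + 0.17333j ; Δ = -0.03613 + 0.11739j
  [+6]  conj(Y_{7,6})(Ω₁) = 0.00217 - 0.15046j ; Y_{7,6}(Ω₂) = 0.01487 + 0.05088j ; Δ = 0.00769 - 0.00213j
  [+7]  conj(Y_{7,7})(Ω₁) = -0.02694 - 0.02786j ; Y_{7,7}(Ω₂) = -0.49741 + 0.03486j ; Δ = 0.01437 + 0.01292j
Σ over m = -0.03525 - 0.00000j; ×(4π/15) → -0.02953 - 0.00000j. Real part: -0.029530

-0.029530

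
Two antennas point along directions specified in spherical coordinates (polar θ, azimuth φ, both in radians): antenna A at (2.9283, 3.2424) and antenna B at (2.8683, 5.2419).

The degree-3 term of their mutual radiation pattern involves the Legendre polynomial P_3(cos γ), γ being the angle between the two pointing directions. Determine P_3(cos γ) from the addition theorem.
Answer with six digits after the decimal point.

0.553767

Addition theorem: P_3(cos γ) = (4π/7) Σ_m Y*_{lm}(Ω₁) Y_{lm}(Ω₂), m = −3…3:
  term(m=-3) = 0.00003 + 0.00001j   from Y*(Ω₁)=-0.00378 - 0.00118j, Y(Ω₂)=-0.00820 + 0.00015j
  term(m=-2) = -0.00210 + 0.00243j   from Y*(Ω₁)=-0.04385 - 0.00896j, Y(Ω₂)=0.03511 - 0.06250j
  term(m=-1) = -0.03405 - 0.07451j   from Y*(Ω₁)=-0.25700 - 0.02600j, Y(Ω₂)=0.16019 + 0.27371j
  term(m=+0) = 0.38072 + 0.00000j   from Y*(Ω₁)=-0.64773 + 0.00000j, Y(Ω₂)=-0.58777 + 0.00000j
  term(m=+1) = -0.03405 + 0.07451j   from Y*(Ω₁)=0.25700 - 0.02600j, Y(Ω₂)=-0.16019 + 0.27371j
  term(m=+2) = -0.00210 - 0.00243j   from Y*(Ω₁)=-0.04385 + 0.00896j, Y(Ω₂)=0.03511 + 0.06250j
  term(m=+3) = 0.00003 - 0.00001j   from Y*(Ω₁)=0.00378 - 0.00118j, Y(Ω₂)=0.00820 + 0.00015j
Total Σ_m = 0.30847 - 0.00000j. Multiply by 1.795196: 0.55377 - 0.00000j. P_3(cos γ) = 0.553767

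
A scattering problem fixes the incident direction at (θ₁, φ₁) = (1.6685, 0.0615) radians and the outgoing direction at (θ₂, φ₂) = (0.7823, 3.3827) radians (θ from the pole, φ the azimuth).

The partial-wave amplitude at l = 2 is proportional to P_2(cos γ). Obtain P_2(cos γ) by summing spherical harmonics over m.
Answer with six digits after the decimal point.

0.365160

Expand P_2 via completeness: Σ_{m} conj(Y_{2,m}) at Ω₁ times Y_{2,m} at Ω₂ —
  term(m=-2) = (0.068749, -0.025816)   from Y*(Ω₁)=(0.379708, 0.046941), Y(Ω₂)=(0.170053, -0.089011)
  term(m=-1) = (0.028505, -0.005175)   from Y*(Ω₁)=(-0.074860, -0.004610), Y(Ω₂)=(-0.375094, 0.092232)
  term(m=+0) = (-0.049214, -0.000000)   from Y*(Ω₁)=(-0.306388, -0.000000), Y(Ω₂)=(0.160627, 0.000000)
  term(m=+1) = (0.028505, 0.005175)   from Y*(Ω₁)=(0.074860, -0.004610), Y(Ω₂)=(0.375094, 0.092232)
  term(m=+2) = (0.068749, 0.025816)   from Y*(Ω₁)=(0.379708, -0.046941), Y(Ω₂)=(0.170053, 0.089011)
Accumulated sum (0.145293, 0.000000); after 4π/(2l+1) scaling, (0.365160, 0.000000) ⇒ P_2 = 0.365160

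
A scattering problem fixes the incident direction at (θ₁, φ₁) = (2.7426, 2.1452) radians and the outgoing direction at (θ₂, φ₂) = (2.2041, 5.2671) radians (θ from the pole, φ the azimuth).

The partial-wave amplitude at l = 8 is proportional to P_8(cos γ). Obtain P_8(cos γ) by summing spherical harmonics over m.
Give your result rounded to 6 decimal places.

-0.114277

Term-by-term m-sum for l=8 (normalisation 4π/17 = 0.739198):
  term(m=-8) = 0.00002 + 0.00000j   from Y*(Ω₁)=-0.00003 - 0.00027j, Y(Ω₂)=-0.02492 + 0.08843j
  term(m=-7) = -0.00068 - 0.00009j   from Y*(Ω₁)=0.00195 - 0.00162j, Y(Ω₂)=-0.18220 - 0.19899j
  term(m=-6) = 0.00662 + 0.00079j   from Y*(Ω₁)=0.01449 + 0.00456j, Y(Ω₂)=0.43159 - 0.08152j
  term(m=-5) = -0.02371 - 0.00234j   from Y*(Ω₁)=0.01719 + 0.06222j, Y(Ω₂)=-0.13279 + 0.34436j
  term(m=-4) = -0.00376 - 0.00030j   from Y*(Ω₁)=-0.13203 + 0.14848j, Y(Ω₂)=0.01145 + 0.01512j
  term(m=-3) = 0.15245 + 0.00902j   from Y*(Ω₁)=-0.42167 - 0.06477j, Y(Ω₂)=-0.35641 + 0.03336j
  term(m=-2) = -0.09812 - 0.00387j   from Y*(Ω₁)=-0.22850 - 0.50895j, Y(Ω₂)=0.07836 - 0.15761j
  term(m=-1) = -0.06240 - 0.00123j   from Y*(Ω₁)=0.11865 - 0.18334j, Y(Ω₂)=-0.15054 - 0.24295j
  term(m=+0) = -0.09545 + 0.00000j   from Y*(Ω₁)=-0.42800 + 0.00000j, Y(Ω₂)=0.22302 + 0.00000j
  term(m=+1) = -0.06240 + 0.00123j   from Y*(Ω₁)=-0.11865 - 0.18334j, Y(Ω₂)=0.15054 - 0.24295j
  term(m=+2) = -0.09812 + 0.00387j   from Y*(Ω₁)=-0.22850 + 0.50895j, Y(Ω₂)=0.07836 + 0.15761j
  term(m=+3) = 0.15245 - 0.00902j   from Y*(Ω₁)=0.42167 - 0.06477j, Y(Ω₂)=0.35641 + 0.03336j
  term(m=+4) = -0.00376 + 0.00030j   from Y*(Ω₁)=-0.13203 - 0.14848j, Y(Ω₂)=0.01145 - 0.01512j
  term(m=+5) = -0.02371 + 0.00234j   from Y*(Ω₁)=-0.01719 + 0.06222j, Y(Ω₂)=0.13279 + 0.34436j
  term(m=+6) = 0.00662 - 0.00079j   from Y*(Ω₁)=0.01449 - 0.00456j, Y(Ω₂)=0.43159 + 0.08152j
  term(m=+7) = -0.00068 + 0.00009j   from Y*(Ω₁)=-0.00195 - 0.00162j, Y(Ω₂)=0.18220 - 0.19899j
  term(m=+8) = 0.00002 - 0.00000j   from Y*(Ω₁)=-0.00003 + 0.00027j, Y(Ω₂)=-0.02492 - 0.08843j
Accumulated sum -0.15460 + 0.00000j; after 4π/(2l+1) scaling, -0.11428 + 0.00000j ⇒ P_8 = -0.114277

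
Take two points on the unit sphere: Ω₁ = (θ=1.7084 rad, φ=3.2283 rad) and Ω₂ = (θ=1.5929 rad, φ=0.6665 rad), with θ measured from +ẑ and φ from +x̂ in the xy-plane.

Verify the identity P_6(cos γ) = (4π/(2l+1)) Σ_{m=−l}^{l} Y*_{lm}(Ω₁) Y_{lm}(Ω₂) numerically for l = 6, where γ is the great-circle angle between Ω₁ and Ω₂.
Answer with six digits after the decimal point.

-0.414118

Summing Y*_{l m}(θ₁,φ₁)·Y_{l m}(θ₂,φ₂) over m ∈ [−6, 6]; prefactor 4π/(2·6+1) = 0.966644:
  [-6]  conj(Y_{6,-6})(Ω₁) = (0.395953, 0.226836) ; Y_{6,-6}(Ω₂) = (-0.315667, 0.364748) ; Δ = (-0.207727, 0.072818)
  [-5]  conj(Y_{6,-5})(Ω₁) = (0.198650, 0.091957) ; Y_{6,-5}(Ω₂) = (0.036270, -0.007010) ; Δ = (0.007850, 0.001943)
  [-4]  conj(Y_{6,-4})(Ω₁) = (-0.256171, -0.092590) ; Y_{6,-4}(Ω₂) = (0.315174, 0.162321) ; Δ = (-0.065709, -0.070764)
  [-3]  conj(Y_{6,-3})(Ω₁) = (-0.234390, -0.062384) ; Y_{6,-3}(Ω₂) = (-0.017909, -0.039183) ; Δ = (0.001753, 0.010301)
  [-2]  conj(Y_{6,-2})(Ω₁) = (0.211844, 0.037110) ; Y_{6,-2}(Ω₂) = (0.076010, -0.313596) ; Δ = (0.027740, -0.063613)
  [-1]  conj(Y_{6,-1})(Ω₁) = (0.248004, 0.021558) ; Y_{6,-1}(Ω₂) = (-0.035670, 0.028057) ; Δ = (-0.009451, 0.006189)
  [+0]  conj(Y_{6,0})(Ω₁) = (-0.199248, -0.000000) ; Y_{6,0}(Ω₂) = (-0.314590, 0.000000) ; Δ = (0.062681, 0.000000)
  [+1]  conj(Y_{6,1})(Ω₁) = (-0.248004, 0.021558) ; Y_{6,1}(Ω₂) = (0.035670, 0.028057) ; Δ = (-0.009451, -0.006189)
  [+2]  conj(Y_{6,2})(Ω₁) = (0.211844, -0.037110) ; Y_{6,2}(Ω₂) = (0.076010, 0.313596) ; Δ = (0.027740, 0.063613)
  [+3]  conj(Y_{6,3})(Ω₁) = (0.234390, -0.062384) ; Y_{6,3}(Ω₂) = (0.017909, -0.039183) ; Δ = (0.001753, -0.010301)
  [+4]  conj(Y_{6,4})(Ω₁) = (-0.256171, 0.092590) ; Y_{6,4}(Ω₂) = (0.315174, -0.162321) ; Δ = (-0.065709, 0.070764)
  [+5]  conj(Y_{6,5})(Ω₁) = (-0.198650, 0.091957) ; Y_{6,5}(Ω₂) = (-0.036270, -0.007010) ; Δ = (0.007850, -0.001943)
  [+6]  conj(Y_{6,6})(Ω₁) = (0.395953, -0.226836) ; Y_{6,6}(Ω₂) = (-0.315667, -0.364748) ; Δ = (-0.207727, -0.072818)
Total Σ_m = (-0.428408, 0.000000). Multiply by 0.966644: (-0.414118, 0.000000). P_6(cos γ) = -0.414118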